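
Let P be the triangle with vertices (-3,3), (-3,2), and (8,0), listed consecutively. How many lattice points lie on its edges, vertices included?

Summing gcd(|Δx|,|Δy|) over the edges gives the boundary count: gcd(0,1) + gcd(11,2) + gcd(11,3) = 1+1+1 = 3.

3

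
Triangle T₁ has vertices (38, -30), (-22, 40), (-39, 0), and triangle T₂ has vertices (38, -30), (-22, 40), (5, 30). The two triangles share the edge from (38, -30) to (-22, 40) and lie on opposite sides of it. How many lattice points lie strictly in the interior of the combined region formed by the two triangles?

The union is the simple quadrilateral with vertices (38, -30), (-39, 0), (-22, 40), (5, 30) in order.
The shoelace formula gives twice the area as |[38·0 − (-39)·(-30)] + [(-39)·40 − (-22)·0] + [(-22)·30 − 5·40] + [5·(-30) − 38·30]| = 4880, so the area is 2440.
Along each edge there are gcd(|Δx|,|Δy|)+1 lattice points, so counting each shared vertex once the boundary has gcd(77,30) + gcd(17,40) + gcd(27,10) + gcd(33,60) = 1+1+1+3 = 6.
By Pick's theorem I = A − B/2 + 1 = 2440 − 6/2 + 1 = 2438.

2438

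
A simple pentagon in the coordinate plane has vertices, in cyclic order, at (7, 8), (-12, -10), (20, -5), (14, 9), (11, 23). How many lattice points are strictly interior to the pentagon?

By the shoelace formula, twice the signed area is |(7·(-10) − (-12)·8) + ((-12)·(-5) − 20·(-10)) + (20·9 − 14·(-5)) + (14·23 − 11·9) + (11·8 − 7·23)| = 686, so the area is 343.
The number of boundary lattice points is Σ gcd(|Δx|,|Δy|) = gcd(19,18) + gcd(32,5) + gcd(6,14) + gcd(3,14) + gcd(4,15) = 1+1+2+1+1 = 6.
By Pick's theorem A = I + B/2 − 1, so I = 343 − 6/2 + 1 = 341.

341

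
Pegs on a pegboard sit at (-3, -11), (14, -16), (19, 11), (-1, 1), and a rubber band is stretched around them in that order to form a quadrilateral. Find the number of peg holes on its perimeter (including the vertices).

14

Along each edge there are gcd(|Δx|,|Δy|)+1 lattice points, so counting each shared vertex once the boundary has gcd(17,5) + gcd(5,27) + gcd(20,10) + gcd(2,12) = 1+1+10+2 = 14.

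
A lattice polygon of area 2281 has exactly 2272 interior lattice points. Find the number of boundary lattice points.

Pick's theorem gives A = I + B/2 − 1, so B = 2(A − I + 1) = 2(2281 − 2272 + 1) = 20.

20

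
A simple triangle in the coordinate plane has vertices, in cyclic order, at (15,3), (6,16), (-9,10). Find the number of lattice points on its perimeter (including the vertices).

The number of boundary lattice points is Σ gcd(|Δx|,|Δy|) = gcd(9,13) + gcd(15,6) + gcd(24,7) = 1+3+1 = 5.

5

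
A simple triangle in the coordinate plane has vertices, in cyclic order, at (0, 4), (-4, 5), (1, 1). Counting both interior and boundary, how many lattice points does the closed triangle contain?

8

Using the shoelace formula, 2A = |(0·5 − (-4)·4) + ((-4)·1 − 1·5) + (1·4 − 0·1)| = 11, so the area is 11/2.
Along each edge there are gcd(|Δx|,|Δy|)+1 lattice points, so counting each shared vertex once the boundary has gcd(4,1) + gcd(5,4) + gcd(1,3) = 1+1+1 = 3.
Pick's theorem gives I = A − B/2 + 1 = 11/2 − 3/2 + 1 = 5, so the closed region contains I + B = 5 + 3 = 8 lattice points.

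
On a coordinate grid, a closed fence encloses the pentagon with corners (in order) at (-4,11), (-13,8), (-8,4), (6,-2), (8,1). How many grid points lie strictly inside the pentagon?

By the shoelace formula, twice the signed area is |((-4)·8 − (-13)·11) + ((-13)·4 − (-8)·8) + ((-8)·(-2) − 6·4) + (6·1 − 8·(-2)) + (8·11 − (-4)·1)| = 229, so the area is 114.5.
The number of boundary lattice points is Σ gcd(|Δx|,|Δy|) = gcd(9,3) + gcd(5,4) + gcd(14,6) + gcd(2,3) + gcd(12,10) = 3+1+2+1+2 = 9.
Pick's theorem gives I = A − B/2 + 1 = 114.5 − 9/2 + 1 = 111.

111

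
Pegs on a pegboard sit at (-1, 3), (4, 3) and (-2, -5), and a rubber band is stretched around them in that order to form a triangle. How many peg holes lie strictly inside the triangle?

Using the shoelace formula, 2A = |((-1)·3 − 4·3) + (4·(-5) − (-2)·3) + ((-2)·3 − (-1)·(-5))| = 40, so the area is 20.
The number of boundary lattice points is Σ gcd(|Δx|,|Δy|) = gcd(5,0) + gcd(6,8) + gcd(1,8) = 5+2+1 = 8.
Pick's theorem gives I = A − B/2 + 1 = 20 − 8/2 + 1 = 17.

17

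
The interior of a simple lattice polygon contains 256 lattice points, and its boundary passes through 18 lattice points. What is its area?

264

By Pick's theorem, A = I + B/2 − 1 = 256 + 18/2 − 1 = 264.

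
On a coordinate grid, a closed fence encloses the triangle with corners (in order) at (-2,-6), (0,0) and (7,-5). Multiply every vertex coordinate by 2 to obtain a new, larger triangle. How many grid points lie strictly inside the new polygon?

Using the shoelace formula, 2A = |[(-2)·0 − 0·(-6)] + [0·(-5) − 7·0] + [7·(-6) − (-2)·(-5)]| = 52, so the area is 26.
Summing gcd(|Δx|,|Δy|) over the edges gives the boundary count: gcd(2,6) + gcd(7,5) + gcd(9,1) = 2+1+1 = 4.
Scaling by 2 multiplies the area by 2² = 4 (so the new area is 104) and multiplies the boundary lattice-point count by 2, giving 8.
By Pick's theorem, the interior count of the dilated polygon is 104 − 8/2 + 1 = 101.

101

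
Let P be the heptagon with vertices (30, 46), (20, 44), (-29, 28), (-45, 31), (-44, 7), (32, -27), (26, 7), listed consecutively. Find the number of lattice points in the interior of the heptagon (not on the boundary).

By the shoelace formula, twice the signed area is |(30·44 − 20·46) + (20·28 − (-29)·44) + ((-29)·31 − (-45)·28) + ((-45)·7 − (-44)·31) + ((-44)·(-27) − 32·7) + (32·7 − 26·(-27)) + (26·46 − 30·7)| = 6522, so the area is 3261.
Summing gcd(|Δx|,|Δy|) over the edges gives the boundary count: gcd(10,2) + gcd(49,16) + gcd(16,3) + gcd(1,24) + gcd(76,34) + gcd(6,34) + gcd(4,39) = 2+1+1+1+2+2+1 = 10.
By Pick's theorem A = I + B/2 − 1, so I = 3261 − 10/2 + 1 = 3257.

3257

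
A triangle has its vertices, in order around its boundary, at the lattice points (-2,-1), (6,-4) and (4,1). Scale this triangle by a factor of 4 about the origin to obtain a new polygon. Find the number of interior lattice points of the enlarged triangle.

265

Using the shoelace formula, 2A = |((-2)·(-4) − 6·(-1)) + (6·1 − 4·(-4)) + (4·(-1) − (-2)·1)| = 34, so the area is 17.
The number of boundary lattice points is Σ gcd(|Δx|,|Δy|) = gcd(8,3) + gcd(2,5) + gcd(6,2) = 1+1+2 = 4.
Scaling by 4 multiplies the area by 4² = 16 (so the new area is 272) and multiplies the boundary lattice-point count by 4, giving 16.
By Pick's theorem, the interior count of the dilated polygon is 272 − 16/2 + 1 = 265.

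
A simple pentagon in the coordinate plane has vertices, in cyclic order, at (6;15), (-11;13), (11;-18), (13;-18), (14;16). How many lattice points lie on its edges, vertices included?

The number of boundary lattice points is Σ gcd(|Δx|,|Δy|) = gcd(17,2) + gcd(22,31) + gcd(2,0) + gcd(1,34) + gcd(8,1) = 1+1+2+1+1 = 6.

6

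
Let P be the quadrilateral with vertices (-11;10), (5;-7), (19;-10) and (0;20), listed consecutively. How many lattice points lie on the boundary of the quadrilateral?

The number of boundary lattice points is Σ gcd(|Δx|,|Δy|) = gcd(16,17) + gcd(14,3) + gcd(19,30) + gcd(11,10) = 1+1+1+1 = 4.

4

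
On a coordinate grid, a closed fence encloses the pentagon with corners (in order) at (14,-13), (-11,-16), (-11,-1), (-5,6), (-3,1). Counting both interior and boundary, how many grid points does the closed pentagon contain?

Using the shoelace formula, 2A = |(14·(-16) − (-11)·(-13)) + ((-11)·(-1) − (-11)·(-16)) + ((-11)·6 − (-5)·(-1)) + ((-5)·1 − (-3)·6) + ((-3)·(-13) − 14·1)| = 565, so the area is 282.5.
Along each edge there are gcd(|Δx|,|Δy|)+1 lattice points, so counting each shared vertex once the boundary has gcd(25,3) + gcd(0,15) + gcd(6,7) + gcd(2,5) + gcd(17,14) = 1+15+1+1+1 = 19.
Pick's theorem gives I = A − B/2 + 1 = 282.5 − 19/2 + 1 = 274, so the closed region contains I + B = 274 + 19 = 293 lattice points.

293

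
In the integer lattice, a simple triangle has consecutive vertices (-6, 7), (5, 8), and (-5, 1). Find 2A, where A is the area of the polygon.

Using the shoelace formula, 2A = |[(-6)·8 − 5·7] + [5·1 − (-5)·8] + [(-5)·7 − (-6)·1]| = 67, so the area is 33.5.

67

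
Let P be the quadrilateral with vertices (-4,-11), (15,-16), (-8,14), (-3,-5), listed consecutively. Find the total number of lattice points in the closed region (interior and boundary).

The shoelace formula gives twice the area as |[(-4)·(-16) − 15·(-11)] + [15·14 − (-8)·(-16)] + [(-8)·(-5) − (-3)·14] + [(-3)·(-11) − (-4)·(-5)]| = 406, so the area is 203.
Along each edge there are gcd(|Δx|,|Δy|)+1 lattice points, so counting each shared vertex once the boundary has gcd(19,5) + gcd(23,30) + gcd(5,19) + gcd(1,6) = 1+1+1+1 = 4.
Pick's theorem gives I = A − B/2 + 1 = 203 − 4/2 + 1 = 202, so the closed region contains I + B = 202 + 4 = 206 lattice points.

206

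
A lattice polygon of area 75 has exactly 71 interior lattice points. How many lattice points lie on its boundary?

10

Pick's theorem gives A = I + B/2 − 1, so B = 2(A − I + 1) = 2(75 − 71 + 1) = 10.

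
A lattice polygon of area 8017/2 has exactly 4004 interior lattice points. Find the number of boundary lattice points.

11

Pick's theorem gives A = I + B/2 − 1, so B = 2(A − I + 1) = 2(8017/2 − 4004 + 1) = 11.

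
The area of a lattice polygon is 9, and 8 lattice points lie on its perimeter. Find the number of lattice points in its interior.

6

Pick's theorem A = I + B/2 − 1 rearranges to I = A − B/2 + 1 = 9 − 8/2 + 1 = 6.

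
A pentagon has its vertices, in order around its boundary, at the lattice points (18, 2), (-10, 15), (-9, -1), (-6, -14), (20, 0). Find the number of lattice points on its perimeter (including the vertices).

7

Summing gcd(|Δx|,|Δy|) over the edges gives the boundary count: gcd(28,13) + gcd(1,16) + gcd(3,13) + gcd(26,14) + gcd(2,2) = 1+1+1+2+2 = 7.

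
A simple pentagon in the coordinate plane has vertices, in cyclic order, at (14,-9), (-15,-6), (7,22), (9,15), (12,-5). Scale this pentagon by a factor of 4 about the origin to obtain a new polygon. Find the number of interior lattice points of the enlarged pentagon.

6891

The shoelace formula gives twice the area as |[14·(-6) − (-15)·(-9)] + [(-15)·22 − 7·(-6)] + [7·15 − 9·22] + [9·(-5) − 12·15] + [12·(-9) − 14·(-5)]| = 863, so the area is 431.5.
Summing gcd(|Δx|,|Δy|) over the edges gives the boundary count: gcd(29,3) + gcd(22,28) + gcd(2,7) + gcd(3,20) + gcd(2,4) = 1+2+1+1+2 = 7.
Scaling by 4 multiplies the area by 4² = 16 (so the new area is 6904) and multiplies the boundary lattice-point count by 4, giving 28.
By Pick's theorem, the interior count of the dilated polygon is 6904 − 28/2 + 1 = 6891.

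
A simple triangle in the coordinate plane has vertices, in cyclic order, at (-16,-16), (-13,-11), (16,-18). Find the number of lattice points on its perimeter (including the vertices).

4

The number of boundary lattice points is Σ gcd(|Δx|,|Δy|) = gcd(3,5) + gcd(29,7) + gcd(32,2) = 1+1+2 = 4.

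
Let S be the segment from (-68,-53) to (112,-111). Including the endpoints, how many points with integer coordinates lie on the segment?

The number of lattice points on a segment between lattice points is gcd(|Δx|,|Δy|) + 1 = gcd(180,58) + 1 = 2 + 1 = 3.

3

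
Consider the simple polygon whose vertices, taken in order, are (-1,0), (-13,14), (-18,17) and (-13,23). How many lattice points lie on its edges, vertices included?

Summing gcd(|Δx|,|Δy|) over the edges gives the boundary count: gcd(12,14) + gcd(5,3) + gcd(5,6) + gcd(12,23) = 2+1+1+1 = 5.

5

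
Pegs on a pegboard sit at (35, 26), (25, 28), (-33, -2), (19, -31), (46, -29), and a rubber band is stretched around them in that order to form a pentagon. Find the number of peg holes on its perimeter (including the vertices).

Along each edge there are gcd(|Δx|,|Δy|)+1 lattice points, so counting each shared vertex once the boundary has gcd(10,2) + gcd(58,30) + gcd(52,29) + gcd(27,2) + gcd(11,55) = 2+2+1+1+11 = 17.

17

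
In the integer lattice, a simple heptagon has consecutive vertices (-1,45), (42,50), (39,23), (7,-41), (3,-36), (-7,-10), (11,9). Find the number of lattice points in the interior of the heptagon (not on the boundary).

The shoelace formula gives twice the area as |((-1)·50 − 42·45) + (42·23 − 39·50) + (39·(-41) − 7·23) + (7·(-36) − 3·(-41)) + (3·(-10) − (-7)·(-36)) + ((-7)·9 − 11·(-10)) + (11·45 − (-1)·9)| = 4544, so the area is 2272.
Summing gcd(|Δx|,|Δy|) over the edges gives the boundary count: gcd(43,5) + gcd(3,27) + gcd(32,64) + gcd(4,5) + gcd(10,26) + gcd(18,19) + gcd(12,36) = 1+3+32+1+2+1+12 = 52.
Pick's theorem gives I = A − B/2 + 1 = 2272 − 52/2 + 1 = 2247.

2247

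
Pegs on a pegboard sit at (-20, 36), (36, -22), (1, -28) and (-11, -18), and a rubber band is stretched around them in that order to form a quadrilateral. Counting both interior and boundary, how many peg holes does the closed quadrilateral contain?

By the shoelace formula, twice the signed area is |[(-20)·(-22) − 36·36] + [36·(-28) − 1·(-22)] + [1·(-18) − (-11)·(-28)] + [(-11)·36 − (-20)·(-18)]| = 2924, so the area is 1462.
Along each edge there are gcd(|Δx|,|Δy|)+1 lattice points, so counting each shared vertex once the boundary has gcd(56,58) + gcd(35,6) + gcd(12,10) + gcd(9,54) = 2+1+2+9 = 14.
Pick's theorem gives I = A − B/2 + 1 = 1462 − 14/2 + 1 = 1456, so the closed region contains I + B = 1456 + 14 = 1470 lattice points.

1470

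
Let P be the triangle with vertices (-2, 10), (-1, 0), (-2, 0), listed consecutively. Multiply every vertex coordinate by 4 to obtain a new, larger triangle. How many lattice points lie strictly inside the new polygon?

57

The shoelace formula gives twice the area as |((-2)·0 − (-1)·10) + ((-1)·0 − (-2)·0) + ((-2)·10 − (-2)·0)| = 10, so the area is 5.
Along each edge there are gcd(|Δx|,|Δy|)+1 lattice points, so counting each shared vertex once the boundary has gcd(1,10) + gcd(1,0) + gcd(0,10) = 1+1+10 = 12.
Scaling by 4 multiplies the area by 4² = 16 (so the new area is 80) and multiplies the boundary lattice-point count by 4, giving 48.
By Pick's theorem, the interior count of the dilated polygon is 80 − 48/2 + 1 = 57.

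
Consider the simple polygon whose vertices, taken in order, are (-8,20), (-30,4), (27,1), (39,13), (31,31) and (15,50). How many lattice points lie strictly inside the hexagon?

By the shoelace formula, twice the signed area is |[(-8)·4 − (-30)·20] + [(-30)·1 − 27·4] + [27·13 − 39·1] + [39·31 − 31·13] + [31·50 − 15·31] + [15·20 − (-8)·50]| = 3333, so the area is 3333/2.
Along each edge there are gcd(|Δx|,|Δy|)+1 lattice points, so counting each shared vertex once the boundary has gcd(22,16) + gcd(57,3) + gcd(12,12) + gcd(8,18) + gcd(16,19) + gcd(23,30) = 2+3+12+2+1+1 = 21.
By Pick's theorem A = I + B/2 − 1, so I = 3333/2 − 21/2 + 1 = 1657.

1657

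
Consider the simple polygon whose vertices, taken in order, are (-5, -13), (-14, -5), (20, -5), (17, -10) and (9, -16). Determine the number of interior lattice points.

By the shoelace formula, twice the signed area is |[(-5)·(-5) − (-14)·(-13)] + [(-14)·(-5) − 20·(-5)] + [20·(-10) − 17·(-5)] + [17·(-16) − 9·(-10)] + [9·(-13) − (-5)·(-16)]| = 481, so the area is 240.5.
The number of boundary lattice points is Σ gcd(|Δx|,|Δy|) = gcd(9,8) + gcd(34,0) + gcd(3,5) + gcd(8,6) + gcd(14,3) = 1+34+1+2+1 = 39.
By Pick's theorem A = I + B/2 − 1, so I = 240.5 − 39/2 + 1 = 222.

222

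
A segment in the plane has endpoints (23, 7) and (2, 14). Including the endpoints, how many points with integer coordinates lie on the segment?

The number of lattice points on a segment between lattice points is gcd(|Δx|,|Δy|) + 1 = gcd(21,7) + 1 = 7 + 1 = 8.

8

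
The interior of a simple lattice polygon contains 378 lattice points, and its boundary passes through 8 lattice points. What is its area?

Pick's theorem states A = I + B/2 − 1, so A = 378 + 8/2 − 1 = 381.

381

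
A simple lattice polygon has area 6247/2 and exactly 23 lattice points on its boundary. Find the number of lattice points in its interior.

Pick's theorem A = I + B/2 − 1 rearranges to I = A − B/2 + 1 = 6247/2 − 23/2 + 1 = 3113.

3113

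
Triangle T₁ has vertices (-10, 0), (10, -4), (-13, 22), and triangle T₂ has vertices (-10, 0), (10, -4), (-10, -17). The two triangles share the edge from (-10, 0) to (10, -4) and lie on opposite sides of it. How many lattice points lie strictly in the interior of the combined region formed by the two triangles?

The union is the simple quadrilateral with vertices (-10, 0), (-13, 22), (10, -4), (-10, -17) in order.
By the shoelace formula, twice the signed area is |((-10)·22 − (-13)·0) + ((-13)·(-4) − 10·22) + (10·(-17) − (-10)·(-4)) + ((-10)·0 − (-10)·(-17))| = 768, so the area is 384.
Summing gcd(|Δx|,|Δy|) over the edges gives the boundary count: gcd(3,22) + gcd(23,26) + gcd(20,13) + gcd(0,17) = 1+1+1+17 = 20.
By Pick's theorem I = A − B/2 + 1 = 384 − 20/2 + 1 = 375.

375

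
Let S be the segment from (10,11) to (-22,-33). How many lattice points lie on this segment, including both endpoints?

5

The number of lattice points on a segment between lattice points is gcd(|Δx|,|Δy|) + 1 = gcd(32,44) + 1 = 4 + 1 = 5.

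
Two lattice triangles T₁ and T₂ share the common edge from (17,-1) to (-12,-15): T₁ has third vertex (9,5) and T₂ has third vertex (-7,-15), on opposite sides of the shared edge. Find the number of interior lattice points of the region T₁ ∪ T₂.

174

The union is the simple quadrilateral with vertices (17,-1), (9,5), (-12,-15), (-7,-15) in order.
The shoelace formula gives twice the area as |[17·5 − 9·(-1)] + [9·(-15) − (-12)·5] + [(-12)·(-15) − (-7)·(-15)] + [(-7)·(-1) − 17·(-15)]| = 356, so the area is 178.
Along each edge there are gcd(|Δx|,|Δy|)+1 lattice points, so counting each shared vertex once the boundary has gcd(8,6) + gcd(21,20) + gcd(5,0) + gcd(24,14) = 2+1+5+2 = 10.
By Pick's theorem I = A − B/2 + 1 = 178 − 10/2 + 1 = 174.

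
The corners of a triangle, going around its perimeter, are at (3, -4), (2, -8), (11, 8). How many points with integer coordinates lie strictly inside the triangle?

By the shoelace formula, twice the signed area is |[3·(-8) − 2·(-4)] + [2·8 − 11·(-8)] + [11·(-4) − 3·8]| = 20, so the area is 10.
Summing gcd(|Δx|,|Δy|) over the edges gives the boundary count: gcd(1,4) + gcd(9,16) + gcd(8,12) = 1+1+4 = 6.
Pick's theorem gives I = A − B/2 + 1 = 10 − 6/2 + 1 = 8.

8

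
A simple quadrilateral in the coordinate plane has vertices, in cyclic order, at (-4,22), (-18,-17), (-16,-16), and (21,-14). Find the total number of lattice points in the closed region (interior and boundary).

By the shoelace formula, twice the signed area is |[(-4)·(-17) − (-18)·22] + [(-18)·(-16) − (-16)·(-17)] + [(-16)·(-14) − 21·(-16)] + [21·22 − (-4)·(-14)]| = 1446, so the area is 723.
Summing gcd(|Δx|,|Δy|) over the edges gives the boundary count: gcd(14,39) + gcd(2,1) + gcd(37,2) + gcd(25,36) = 1+1+1+1 = 4.
Pick's theorem gives I = A − B/2 + 1 = 723 − 4/2 + 1 = 722, so the closed region contains I + B = 722 + 4 = 726 lattice points.

726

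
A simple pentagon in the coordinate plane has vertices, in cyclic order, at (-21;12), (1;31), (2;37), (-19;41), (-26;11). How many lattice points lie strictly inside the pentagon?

435

By the shoelace formula, twice the signed area is |[(-21)·31 − 1·12] + [1·37 − 2·31] + [2·41 − (-19)·37] + [(-19)·11 − (-26)·41] + [(-26)·12 − (-21)·11]| = 873, so the area is 436.5.
Summing gcd(|Δx|,|Δy|) over the edges gives the boundary count: gcd(22,19) + gcd(1,6) + gcd(21,4) + gcd(7,30) + gcd(5,1) = 1+1+1+1+1 = 5.
By Pick's theorem A = I + B/2 − 1, so I = 436.5 − 5/2 + 1 = 435.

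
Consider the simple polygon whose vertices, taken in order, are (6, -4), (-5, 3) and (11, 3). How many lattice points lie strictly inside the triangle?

The shoelace formula gives twice the area as |[6·3 − (-5)·(-4)] + [(-5)·3 − 11·3] + [11·(-4) − 6·3]| = 112, so the area is 56.
Summing gcd(|Δx|,|Δy|) over the edges gives the boundary count: gcd(11,7) + gcd(16,0) + gcd(5,7) = 1+16+1 = 18.
Pick's theorem gives I = A − B/2 + 1 = 56 − 18/2 + 1 = 48.

48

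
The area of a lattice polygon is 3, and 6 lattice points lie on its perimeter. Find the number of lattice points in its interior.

1

Pick's theorem A = I + B/2 − 1 rearranges to I = A − B/2 + 1 = 3 − 6/2 + 1 = 1.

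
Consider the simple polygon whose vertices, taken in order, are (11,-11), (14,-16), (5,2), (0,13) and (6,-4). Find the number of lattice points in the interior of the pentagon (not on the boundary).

Using the shoelace formula, 2A = |[11·(-16) − 14·(-11)] + [14·2 − 5·(-16)] + [5·13 − 0·2] + [0·(-4) − 6·13] + [6·(-11) − 11·(-4)]| = 51, so the area is 25.5.
Summing gcd(|Δx|,|Δy|) over the edges gives the boundary count: gcd(3,5) + gcd(9,18) + gcd(5,11) + gcd(6,17) + gcd(5,7) = 1+9+1+1+1 = 13.
Pick's theorem gives I = A − B/2 + 1 = 25.5 − 13/2 + 1 = 20.

20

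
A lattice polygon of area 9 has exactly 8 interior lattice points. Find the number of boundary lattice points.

Pick's theorem gives A = I + B/2 − 1, so B = 2(A − I + 1) = 2(9 − 8 + 1) = 4.

4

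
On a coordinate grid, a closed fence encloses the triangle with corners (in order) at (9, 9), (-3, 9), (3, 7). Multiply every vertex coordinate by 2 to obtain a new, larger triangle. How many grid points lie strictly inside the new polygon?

Using the shoelace formula, 2A = |(9·9 − (-3)·9) + ((-3)·7 − 3·9) + (3·9 − 9·7)| = 24, so the area is 12.
The number of boundary lattice points is Σ gcd(|Δx|,|Δy|) = gcd(12,0) + gcd(6,2) + gcd(6,2) = 12+2+2 = 16.
Scaling by 2 multiplies the area by 2² = 4 (so the new area is 48) and multiplies the boundary lattice-point count by 2, giving 32.
By Pick's theorem, the interior count of the dilated polygon is 48 − 32/2 + 1 = 33.

33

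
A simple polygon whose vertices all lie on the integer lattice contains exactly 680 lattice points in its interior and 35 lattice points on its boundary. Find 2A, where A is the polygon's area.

By Pick's theorem, A = I + B/2 − 1 = 680 + 35/2 − 1 = 1393/2.
Hence 2A = 1393.

1393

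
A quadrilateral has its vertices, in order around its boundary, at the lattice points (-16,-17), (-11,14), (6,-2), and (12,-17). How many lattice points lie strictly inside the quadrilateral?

The shoelace formula gives twice the area as |((-16)·14 − (-11)·(-17)) + ((-11)·(-2) − 6·14) + (6·(-17) − 12·(-2)) + (12·(-17) − (-16)·(-17))| = 1027, so the area is 513.5.
The number of boundary lattice points is Σ gcd(|Δx|,|Δy|) = gcd(5,31) + gcd(17,16) + gcd(6,15) + gcd(28,0) = 1+1+3+28 = 33.
Pick's theorem gives I = A − B/2 + 1 = 513.5 − 33/2 + 1 = 498.

498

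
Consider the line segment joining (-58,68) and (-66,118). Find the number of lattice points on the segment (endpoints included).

The number of lattice points on a segment between lattice points is gcd(|Δx|,|Δy|) + 1 = gcd(8,50) + 1 = 2 + 1 = 3.

3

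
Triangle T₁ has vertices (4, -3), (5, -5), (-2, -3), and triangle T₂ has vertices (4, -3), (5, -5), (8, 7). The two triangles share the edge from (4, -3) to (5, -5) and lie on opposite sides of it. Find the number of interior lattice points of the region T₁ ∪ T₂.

The union is the simple quadrilateral with vertices (4, -3), (-2, -3), (5, -5), (8, 7) in order.
By the shoelace formula, twice the signed area is |[4·(-3) − (-2)·(-3)] + [(-2)·(-5) − 5·(-3)] + [5·7 − 8·(-5)] + [8·(-3) − 4·7]| = 30, so the area is 15.
The number of boundary lattice points is Σ gcd(|Δx|,|Δy|) = gcd(6,0) + gcd(7,2) + gcd(3,12) + gcd(4,10) = 6+1+3+2 = 12.
By Pick's theorem I = A − B/2 + 1 = 15 − 12/2 + 1 = 10.

10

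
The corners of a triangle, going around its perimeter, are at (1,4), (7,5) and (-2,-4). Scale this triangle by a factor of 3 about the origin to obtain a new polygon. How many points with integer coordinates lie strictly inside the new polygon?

187

Using the shoelace formula, 2A = |(1·5 − 7·4) + (7·(-4) − (-2)·5) + ((-2)·4 − 1·(-4))| = 45, so the area is 45/2.
Along each edge there are gcd(|Δx|,|Δy|)+1 lattice points, so counting each shared vertex once the boundary has gcd(6,1) + gcd(9,9) + gcd(3,8) = 1+9+1 = 11.
Scaling by 3 multiplies the area by 3² = 9 (so the new area is 202.5) and multiplies the boundary lattice-point count by 3, giving 33.
By Pick's theorem, the interior count of the dilated polygon is 202.5 − 33/2 + 1 = 187.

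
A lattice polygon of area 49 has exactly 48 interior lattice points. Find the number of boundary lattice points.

Pick's theorem gives A = I + B/2 − 1, so B = 2(A − I + 1) = 2(49 − 48 + 1) = 4.

4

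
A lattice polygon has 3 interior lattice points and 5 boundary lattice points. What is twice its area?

9

By Pick's theorem, A = I + B/2 − 1 = 3 + 5/2 − 1 = 9/2.
Hence 2A = 9.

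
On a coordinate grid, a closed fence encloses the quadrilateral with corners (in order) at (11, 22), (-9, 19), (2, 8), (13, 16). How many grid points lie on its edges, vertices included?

15

Summing gcd(|Δx|,|Δy|) over the edges gives the boundary count: gcd(20,3) + gcd(11,11) + gcd(11,8) + gcd(2,6) = 1+11+1+2 = 15.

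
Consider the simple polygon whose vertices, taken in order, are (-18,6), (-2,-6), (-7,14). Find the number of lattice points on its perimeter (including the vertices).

10

The number of boundary lattice points is Σ gcd(|Δx|,|Δy|) = gcd(16,12) + gcd(5,20) + gcd(11,8) = 4+5+1 = 10.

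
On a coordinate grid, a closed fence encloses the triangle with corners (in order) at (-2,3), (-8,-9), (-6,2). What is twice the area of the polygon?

By the shoelace formula, twice the signed area is |((-2)·(-9) − (-8)·3) + ((-8)·2 − (-6)·(-9)) + ((-6)·3 − (-2)·2)| = 42, so the area is 21.

42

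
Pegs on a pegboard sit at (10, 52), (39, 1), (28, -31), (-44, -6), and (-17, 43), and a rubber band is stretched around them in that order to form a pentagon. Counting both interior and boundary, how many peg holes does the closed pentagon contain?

4055

Using the shoelace formula, 2A = |(10·1 − 39·52) + (39·(-31) − 28·1) + (28·(-6) − (-44)·(-31)) + ((-44)·43 − (-17)·(-6)) + ((-17)·52 − 10·43)| = 8095, so the area is 8095/2.
Summing gcd(|Δx|,|Δy|) over the edges gives the boundary count: gcd(29,51) + gcd(11,32) + gcd(72,25) + gcd(27,49) + gcd(27,9) = 1+1+1+1+9 = 13.
Pick's theorem gives I = A − B/2 + 1 = 8095/2 − 13/2 + 1 = 4042, so the closed region contains I + B = 4042 + 13 = 4055 lattice points.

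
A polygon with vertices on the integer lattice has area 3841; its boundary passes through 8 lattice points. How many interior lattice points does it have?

From Pick's theorem, I = A − B/2 + 1 = 3841 − 8/2 + 1 = 3838.

3838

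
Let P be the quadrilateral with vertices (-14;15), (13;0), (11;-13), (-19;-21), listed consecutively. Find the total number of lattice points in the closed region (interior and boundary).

The shoelace formula gives twice the area as |[(-14)·0 − 13·15] + [13·(-13) − 11·0] + [11·(-21) − (-19)·(-13)] + [(-19)·15 − (-14)·(-21)]| = 1421, so the area is 710.5.
Summing gcd(|Δx|,|Δy|) over the edges gives the boundary count: gcd(27,15) + gcd(2,13) + gcd(30,8) + gcd(5,36) = 3+1+2+1 = 7.
Pick's theorem gives I = A − B/2 + 1 = 710.5 − 7/2 + 1 = 708, so the closed region contains I + B = 708 + 7 = 715 lattice points.

715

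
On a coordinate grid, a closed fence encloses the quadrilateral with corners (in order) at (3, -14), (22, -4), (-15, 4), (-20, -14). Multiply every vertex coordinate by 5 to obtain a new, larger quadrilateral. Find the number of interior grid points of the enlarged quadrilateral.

11636

By the shoelace formula, twice the signed area is |[3·(-4) − 22·(-14)] + [22·4 − (-15)·(-4)] + [(-15)·(-14) − (-20)·4] + [(-20)·(-14) − 3·(-14)]| = 936, so the area is 468.
Summing gcd(|Δx|,|Δy|) over the edges gives the boundary count: gcd(19,10) + gcd(37,8) + gcd(5,18) + gcd(23,0) = 1+1+1+23 = 26.
Scaling by 5 multiplies the area by 5² = 25 (so the new area is 11700) and multiplies the boundary lattice-point count by 5, giving 130.
By Pick's theorem, the interior count of the dilated polygon is 11700 − 130/2 + 1 = 11636.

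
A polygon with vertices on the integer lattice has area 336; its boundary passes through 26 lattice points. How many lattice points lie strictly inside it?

Pick's theorem A = I + B/2 − 1 rearranges to I = A − B/2 + 1 = 336 − 26/2 + 1 = 324.

324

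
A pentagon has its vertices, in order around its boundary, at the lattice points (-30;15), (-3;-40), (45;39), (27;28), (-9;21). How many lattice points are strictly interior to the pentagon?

2222

The shoelace formula gives twice the area as |[(-30)·(-40) − (-3)·15] + [(-3)·39 − 45·(-40)] + [45·28 − 27·39] + [27·21 − (-9)·28] + [(-9)·15 − (-30)·21]| = 4449, so the area is 4449/2.
The number of boundary lattice points is Σ gcd(|Δx|,|Δy|) = gcd(27,55) + gcd(48,79) + gcd(18,11) + gcd(36,7) + gcd(21,6) = 1+1+1+1+3 = 7.
Pick's theorem gives I = A − B/2 + 1 = 4449/2 − 7/2 + 1 = 2222.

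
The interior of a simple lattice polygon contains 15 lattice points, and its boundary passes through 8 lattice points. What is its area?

18

By Pick's theorem, A = I + B/2 − 1 = 15 + 8/2 − 1 = 18.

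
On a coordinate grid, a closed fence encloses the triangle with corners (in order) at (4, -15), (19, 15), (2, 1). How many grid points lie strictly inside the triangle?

The shoelace formula gives twice the area as |[4·15 − 19·(-15)] + [19·1 − 2·15] + [2·(-15) − 4·1]| = 300, so the area is 150.
Summing gcd(|Δx|,|Δy|) over the edges gives the boundary count: gcd(15,30) + gcd(17,14) + gcd(2,16) = 15+1+2 = 18.
Pick's theorem gives I = A − B/2 + 1 = 150 − 18/2 + 1 = 142.

142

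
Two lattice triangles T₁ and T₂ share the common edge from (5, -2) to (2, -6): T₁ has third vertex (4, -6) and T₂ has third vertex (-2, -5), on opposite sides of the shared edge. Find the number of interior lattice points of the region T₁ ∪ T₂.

12

The union is the simple quadrilateral with vertices (5, -2), (4, -6), (2, -6), (-2, -5) in order.
By the shoelace formula, twice the signed area is |[5·(-6) − 4·(-2)] + [4·(-6) − 2·(-6)] + [2·(-5) − (-2)·(-6)] + [(-2)·(-2) − 5·(-5)]| = 27, so the area is 27/2.
Summing gcd(|Δx|,|Δy|) over the edges gives the boundary count: gcd(1,4) + gcd(2,0) + gcd(4,1) + gcd(7,3) = 1+2+1+1 = 5.
By Pick's theorem I = A − B/2 + 1 = 27/2 − 5/2 + 1 = 12.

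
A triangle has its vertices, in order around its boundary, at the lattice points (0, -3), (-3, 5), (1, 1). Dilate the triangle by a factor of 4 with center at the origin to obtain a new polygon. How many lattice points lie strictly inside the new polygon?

Using the shoelace formula, 2A = |(0·5 − (-3)·(-3)) + ((-3)·1 − 1·5) + (1·(-3) − 0·1)| = 20, so the area is 10.
Summing gcd(|Δx|,|Δy|) over the edges gives the boundary count: gcd(3,8) + gcd(4,4) + gcd(1,4) = 1+4+1 = 6.
Scaling by 4 multiplies the area by 4² = 16 (so the new area is 160) and multiplies the boundary lattice-point count by 4, giving 24.
By Pick's theorem, the interior count of the dilated polygon is 160 − 24/2 + 1 = 149.

149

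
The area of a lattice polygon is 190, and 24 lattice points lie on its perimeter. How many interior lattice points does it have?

179

Pick's theorem A = I + B/2 − 1 rearranges to I = A − B/2 + 1 = 190 − 24/2 + 1 = 179.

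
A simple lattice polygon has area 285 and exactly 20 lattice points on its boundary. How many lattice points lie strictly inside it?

276

Pick's theorem A = I + B/2 − 1 rearranges to I = A − B/2 + 1 = 285 − 20/2 + 1 = 276.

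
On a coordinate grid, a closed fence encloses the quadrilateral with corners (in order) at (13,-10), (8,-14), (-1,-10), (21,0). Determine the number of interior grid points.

96

The shoelace formula gives twice the area as |[13·(-14) − 8·(-10)] + [8·(-10) − (-1)·(-14)] + [(-1)·0 − 21·(-10)] + [21·(-10) − 13·0]| = 196, so the area is 98.
Along each edge there are gcd(|Δx|,|Δy|)+1 lattice points, so counting each shared vertex once the boundary has gcd(5,4) + gcd(9,4) + gcd(22,10) + gcd(8,10) = 1+1+2+2 = 6.
Pick's theorem gives I = A − B/2 + 1 = 98 − 6/2 + 1 = 96.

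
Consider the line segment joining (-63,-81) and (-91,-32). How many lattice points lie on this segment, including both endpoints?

8

The number of lattice points on a segment between lattice points is gcd(|Δx|,|Δy|) + 1 = gcd(28,49) + 1 = 7 + 1 = 8.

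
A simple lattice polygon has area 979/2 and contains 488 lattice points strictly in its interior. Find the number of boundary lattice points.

5

Pick's theorem gives A = I + B/2 − 1, so B = 2(A − I + 1) = 2(979/2 − 488 + 1) = 5.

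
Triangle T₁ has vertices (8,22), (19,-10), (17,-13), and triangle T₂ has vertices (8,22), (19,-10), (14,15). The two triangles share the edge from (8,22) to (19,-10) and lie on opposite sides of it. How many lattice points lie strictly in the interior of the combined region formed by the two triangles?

The union is the simple quadrilateral with vertices (8,22), (17,-13), (19,-10), (14,15) in order.
The shoelace formula gives twice the area as |[8·(-13) − 17·22] + [17·(-10) − 19·(-13)] + [19·15 − 14·(-10)] + [14·22 − 8·15]| = 212, so the area is 106.
Summing gcd(|Δx|,|Δy|) over the edges gives the boundary count: gcd(9,35) + gcd(2,3) + gcd(5,25) + gcd(6,7) = 1+1+5+1 = 8.
By Pick's theorem I = A − B/2 + 1 = 106 − 8/2 + 1 = 103.

103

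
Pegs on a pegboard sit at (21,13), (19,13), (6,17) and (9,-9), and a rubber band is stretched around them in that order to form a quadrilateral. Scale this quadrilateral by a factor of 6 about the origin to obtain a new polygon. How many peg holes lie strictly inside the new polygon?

Using the shoelace formula, 2A = |[21·13 − 19·13] + [19·17 − 6·13] + [6·(-9) − 9·17] + [9·13 − 21·(-9)]| = 370, so the area is 185.
Summing gcd(|Δx|,|Δy|) over the edges gives the boundary count: gcd(2,0) + gcd(13,4) + gcd(3,26) + gcd(12,22) = 2+1+1+2 = 6.
Scaling by 6 multiplies the area by 6² = 36 (so the new area is 6660) and multiplies the boundary lattice-point count by 6, giving 36.
By Pick's theorem, the interior count of the dilated polygon is 6660 − 36/2 + 1 = 6643.

6643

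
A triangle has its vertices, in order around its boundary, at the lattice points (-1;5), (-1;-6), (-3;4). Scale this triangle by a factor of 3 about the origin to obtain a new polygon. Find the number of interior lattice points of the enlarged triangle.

79

By the shoelace formula, twice the signed area is |[(-1)·(-6) − (-1)·5] + [(-1)·4 − (-3)·(-6)] + [(-3)·5 − (-1)·4]| = 22, so the area is 11.
The number of boundary lattice points is Σ gcd(|Δx|,|Δy|) = gcd(0,11) + gcd(2,10) + gcd(2,1) = 11+2+1 = 14.
Scaling by 3 multiplies the area by 3² = 9 (so the new area is 99) and multiplies the boundary lattice-point count by 3, giving 42.
By Pick's theorem, the interior count of the dilated polygon is 99 − 42/2 + 1 = 79.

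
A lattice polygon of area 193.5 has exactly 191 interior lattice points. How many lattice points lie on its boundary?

7

Pick's theorem gives A = I + B/2 − 1, so B = 2(A − I + 1) = 2(193.5 − 191 + 1) = 7.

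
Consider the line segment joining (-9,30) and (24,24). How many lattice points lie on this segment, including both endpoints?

4

The number of lattice points on a segment between lattice points is gcd(|Δx|,|Δy|) + 1 = gcd(33,6) + 1 = 3 + 1 = 4.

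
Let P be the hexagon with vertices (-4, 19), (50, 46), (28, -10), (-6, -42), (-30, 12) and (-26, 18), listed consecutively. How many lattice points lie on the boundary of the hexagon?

40

Along each edge there are gcd(|Δx|,|Δy|)+1 lattice points, so counting each shared vertex once the boundary has gcd(54,27) + gcd(22,56) + gcd(34,32) + gcd(24,54) + gcd(4,6) + gcd(22,1) = 27+2+2+6+2+1 = 40.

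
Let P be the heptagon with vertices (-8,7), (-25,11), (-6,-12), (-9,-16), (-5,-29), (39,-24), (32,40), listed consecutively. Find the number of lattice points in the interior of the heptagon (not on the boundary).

2370

The shoelace formula gives twice the area as |[(-8)·11 − (-25)·7] + [(-25)·(-12) − (-6)·11] + [(-6)·(-16) − (-9)·(-12)] + [(-9)·(-29) − (-5)·(-16)] + [(-5)·(-24) − 39·(-29)] + [39·40 − 32·(-24)] + [32·7 − (-8)·40]| = 4745, so the area is 4745/2.
The number of boundary lattice points is Σ gcd(|Δx|,|Δy|) = gcd(17,4) + gcd(19,23) + gcd(3,4) + gcd(4,13) + gcd(44,5) + gcd(7,64) + gcd(40,33) = 1+1+1+1+1+1+1 = 7.
By Pick's theorem A = I + B/2 − 1, so I = 4745/2 − 7/2 + 1 = 2370.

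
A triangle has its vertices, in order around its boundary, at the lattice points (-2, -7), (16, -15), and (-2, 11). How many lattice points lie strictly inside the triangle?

152

By the shoelace formula, twice the signed area is |((-2)·(-15) − 16·(-7)) + (16·11 − (-2)·(-15)) + ((-2)·(-7) − (-2)·11)| = 324, so the area is 162.
The number of boundary lattice points is Σ gcd(|Δx|,|Δy|) = gcd(18,8) + gcd(18,26) + gcd(0,18) = 2+2+18 = 22.
By Pick's theorem A = I + B/2 − 1, so I = 162 − 22/2 + 1 = 152.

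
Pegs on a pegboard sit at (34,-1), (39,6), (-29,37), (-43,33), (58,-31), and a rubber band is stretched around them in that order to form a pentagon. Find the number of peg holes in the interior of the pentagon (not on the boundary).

1450

Using the shoelace formula, 2A = |(34·6 − 39·(-1)) + (39·37 − (-29)·6) + ((-29)·33 − (-43)·37) + ((-43)·(-31) − 58·33) + (58·(-1) − 34·(-31))| = 2909, so the area is 2909/2.
Along each edge there are gcd(|Δx|,|Δy|)+1 lattice points, so counting each shared vertex once the boundary has gcd(5,7) + gcd(68,31) + gcd(14,4) + gcd(101,64) + gcd(24,30) = 1+1+2+1+6 = 11.
Pick's theorem gives I = A − B/2 + 1 = 2909/2 − 11/2 + 1 = 1450.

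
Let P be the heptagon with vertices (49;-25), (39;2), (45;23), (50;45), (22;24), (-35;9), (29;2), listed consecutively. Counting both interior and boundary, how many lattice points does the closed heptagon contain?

1434

Using the shoelace formula, 2A = |(49·2 − 39·(-25)) + (39·23 − 45·2) + (45·45 − 50·23) + (50·24 − 22·45) + (22·9 − (-35)·24) + ((-35)·2 − 29·9) + (29·(-25) − 49·2)| = 2849, so the area is 1424.5.
The number of boundary lattice points is Σ gcd(|Δx|,|Δy|) = gcd(10,27) + gcd(6,21) + gcd(5,22) + gcd(28,21) + gcd(57,15) + gcd(64,7) + gcd(20,27) = 1+3+1+7+3+1+1 = 17.
Pick's theorem gives I = A − B/2 + 1 = 1424.5 − 17/2 + 1 = 1417, so the closed region contains I + B = 1417 + 17 = 1434 lattice points.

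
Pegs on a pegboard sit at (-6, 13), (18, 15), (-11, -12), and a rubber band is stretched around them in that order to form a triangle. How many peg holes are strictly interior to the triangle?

292

By the shoelace formula, twice the signed area is |((-6)·15 − 18·13) + (18·(-12) − (-11)·15) + ((-11)·13 − (-6)·(-12))| = 590, so the area is 295.
The number of boundary lattice points is Σ gcd(|Δx|,|Δy|) = gcd(24,2) + gcd(29,27) + gcd(5,25) = 2+1+5 = 8.
Pick's theorem gives I = A − B/2 + 1 = 295 − 8/2 + 1 = 292.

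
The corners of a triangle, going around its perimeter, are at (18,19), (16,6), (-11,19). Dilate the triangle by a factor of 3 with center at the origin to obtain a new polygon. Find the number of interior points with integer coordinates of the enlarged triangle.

The shoelace formula gives twice the area as |[18·6 − 16·19] + [16·19 − (-11)·6] + [(-11)·19 − 18·19]| = 377, so the area is 377/2.
Along each edge there are gcd(|Δx|,|Δy|)+1 lattice points, so counting each shared vertex once the boundary has gcd(2,13) + gcd(27,13) + gcd(29,0) = 1+1+29 = 31.
Scaling by 3 multiplies the area by 3² = 9 (so the new area is 3393/2) and multiplies the boundary lattice-point count by 3, giving 93.
By Pick's theorem, the interior count of the dilated polygon is 3393/2 − 93/2 + 1 = 1651.

1651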